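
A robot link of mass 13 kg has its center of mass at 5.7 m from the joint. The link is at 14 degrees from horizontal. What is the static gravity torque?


tau = m*g*L*cos(angle)
= 13 * 9.81 * 5.7 * cos(14 deg)
= 13 * 9.81 * 5.7 * 0.9703
= 705.3283 Nm


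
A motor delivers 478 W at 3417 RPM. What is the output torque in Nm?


omega = 3417 * 2*pi/60 = 357.8274 rad/s
tau = P / omega = 478 / 357.8274
= 1.3358 Nm


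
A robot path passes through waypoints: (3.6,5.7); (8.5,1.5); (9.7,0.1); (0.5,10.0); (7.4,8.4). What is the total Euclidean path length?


Segment lengths:
  seg1 = sqrt((4.9)^2 + (-4.2)^2) = 6.4537
  seg2 = sqrt((1.2)^2 + (-1.4)^2) = 1.8439
  seg3 = sqrt((-9.2)^2 + (9.9)^2) = 13.5148
  seg4 = sqrt((6.9)^2 + (-1.6)^2) = 7.0831
Total = 28.8955


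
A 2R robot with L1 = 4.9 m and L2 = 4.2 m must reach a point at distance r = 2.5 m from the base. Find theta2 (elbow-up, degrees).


cos(theta2) = (r^2 - L1^2 - L2^2) / (2*L1*L2)
cos(theta2) = (6.25 - 24.01 - 17.64) / 41.16
cos(theta2) = -0.860058
theta2 = 149.3231 degrees


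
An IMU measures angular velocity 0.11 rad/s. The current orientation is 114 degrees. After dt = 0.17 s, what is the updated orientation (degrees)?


delta_theta = w * dt = 0.11 * 0.17 = 0.0187 rad
= 1.0714 deg
theta_new = 114 + 1.0714 = 115.0714 deg


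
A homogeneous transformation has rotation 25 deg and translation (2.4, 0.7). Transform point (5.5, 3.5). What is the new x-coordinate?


x' = cos(theta)*px - sin(theta)*py + tx
= 0.9063*5.5 - 0.4226*3.5 + 2.4
= 5.9055


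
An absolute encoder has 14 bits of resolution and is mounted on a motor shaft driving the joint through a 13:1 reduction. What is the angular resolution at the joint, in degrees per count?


counts = 2^14 = 16384
effective counts at joint = 16384 * 13 = 212992
resolution = 360 / 212992
= 0.0017 deg/count


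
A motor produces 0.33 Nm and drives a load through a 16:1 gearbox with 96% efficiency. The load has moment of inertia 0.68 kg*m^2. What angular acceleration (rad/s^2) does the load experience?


tau_out = tau_motor * N * eta
= 0.33 * 16 * 0.96 = 5.0688 Nm
alpha = tau_out / I = 5.0688 / 0.68
= 7.4541 rad/s^2


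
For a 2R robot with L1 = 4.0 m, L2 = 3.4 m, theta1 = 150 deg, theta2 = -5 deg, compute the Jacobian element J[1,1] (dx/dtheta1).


J[1,1] = -L1*sin(t1) - L2*sin(t1+t2)
= -4.0*sin(150) - 3.4*sin(145)
= -3.9502


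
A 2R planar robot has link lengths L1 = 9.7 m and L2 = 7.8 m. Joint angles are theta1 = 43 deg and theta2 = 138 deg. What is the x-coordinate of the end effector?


Convert angles to radians: theta1 = 0.7505, theta2 = 2.4086
x = L1*cos(theta1) + L2*cos(theta1+theta2)
x = 7.0941 + -7.7988
x = -0.7047


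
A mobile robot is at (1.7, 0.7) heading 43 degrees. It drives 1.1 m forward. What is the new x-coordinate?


x_new = x0 + d*cos(theta)
= 1.7 + 1.1*cos(43)
= 1.7 + 0.8045
= 2.5045


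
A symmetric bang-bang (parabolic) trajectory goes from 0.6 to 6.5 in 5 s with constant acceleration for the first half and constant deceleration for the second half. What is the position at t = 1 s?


Symmetric rest-to-rest: each phase covers (pf-p0)/2 in time T/2. 0.5*a*(T/2)^2 = (pf-p0)/2 => a = 4*(pf-p0)/T^2
a = 4*(6.5-0.6)/5^2 = 0.944
t = 1 is in the acceleration phase (t <= T/2).
p = p0 + 0.5*a*t^2 = 0.6 + 0.5*0.944*1^2
= 1.072


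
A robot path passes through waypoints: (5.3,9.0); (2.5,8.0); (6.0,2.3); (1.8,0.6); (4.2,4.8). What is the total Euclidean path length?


Segment lengths:
  seg1 = sqrt((-2.8)^2 + (-1.0)^2) = 2.9732
  seg2 = sqrt((3.5)^2 + (-5.7)^2) = 6.6888
  seg3 = sqrt((-4.2)^2 + (-1.7)^2) = 4.531
  seg4 = sqrt((2.4)^2 + (4.2)^2) = 4.8374
Total = 19.0304


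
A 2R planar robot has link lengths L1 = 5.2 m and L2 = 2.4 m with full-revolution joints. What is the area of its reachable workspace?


r_max = L1 + L2 = 7.6 m
r_min = |L1 - L2| = 2.8 m
Area = pi*(r_max^2 - r_min^2)
= pi*(57.76 - 7.84)
= pi * 49.92
= 156.8283 m^2


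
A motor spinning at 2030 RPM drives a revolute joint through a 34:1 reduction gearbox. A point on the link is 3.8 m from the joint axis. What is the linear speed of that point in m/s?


omega_motor = 2030 * 2*pi/60 = 212.5811 rad/s
omega_joint = omega_motor / 34 = 6.2524 rad/s
v = omega_joint * r = 6.2524 * 3.8
= 23.7591 m/s


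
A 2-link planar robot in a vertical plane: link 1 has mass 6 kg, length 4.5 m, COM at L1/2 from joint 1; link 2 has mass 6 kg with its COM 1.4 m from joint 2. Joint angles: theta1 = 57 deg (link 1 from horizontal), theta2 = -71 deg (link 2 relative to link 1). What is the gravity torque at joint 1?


Horizontal distance from joint 1 to link-1 COM:
  x_c1 = (L1/2)*cos(t1) = 2.25 * 0.5446 = 1.2254 m
Horizontal distance from joint 1 to link-2 COM:
  x_c2 = L1*cos(t1) + Lc2*cos(t1+t2)
       = 4.5*0.5446 + 1.4*0.9703 = 3.8093 m
tau1 = m1*g*x_c1 + m2*g*x_c2
     = 6*9.81*1.2254 + 6*9.81*3.8093
     = 72.1293 + 224.2148
     = 296.3441 Nm


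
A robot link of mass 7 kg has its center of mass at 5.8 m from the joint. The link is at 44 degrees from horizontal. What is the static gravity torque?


tau = m*g*L*cos(angle)
= 7 * 9.81 * 5.8 * cos(44 deg)
= 7 * 9.81 * 5.8 * 0.7193
= 286.503 Nm


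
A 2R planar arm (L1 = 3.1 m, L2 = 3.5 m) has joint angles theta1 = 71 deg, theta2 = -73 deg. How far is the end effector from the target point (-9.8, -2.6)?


End effector via forward kinematics:
x = L1*cos(t1) + L2*cos(t1+t2) = 4.5071
y = L1*sin(t1) + L2*sin(t1+t2) = 2.809
Distance to target:
d = sqrt((-9.8 - 4.5071)^2 + (-2.6 - 2.809)^2)
= sqrt(204.6939 + 29.2568)
= 15.2954 m


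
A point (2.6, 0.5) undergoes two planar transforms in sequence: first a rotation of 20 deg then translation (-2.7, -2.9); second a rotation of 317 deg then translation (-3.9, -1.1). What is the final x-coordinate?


After transform 1:
x1 = cos(20)*2.6 - sin(20)*0.5 + -2.7 = -0.4278
y1 = sin(20)*2.6 + cos(20)*0.5 + -2.9 = -1.5409
After transform 2:
x2 = cos(317)*-0.4278 - sin(317)*-1.5409 + -3.9
= -5.2638


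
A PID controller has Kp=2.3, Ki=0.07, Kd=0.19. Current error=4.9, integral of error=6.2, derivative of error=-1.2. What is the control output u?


u = Kp*e + Ki*int(e) + Kd*de/dt
= 2.3*4.9 + 0.07*6.2 + 0.19*(-1.2)
= 11.27 + 0.434 + -0.228
= 11.476


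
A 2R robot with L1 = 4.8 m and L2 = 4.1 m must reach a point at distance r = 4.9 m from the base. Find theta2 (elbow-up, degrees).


cos(theta2) = (r^2 - L1^2 - L2^2) / (2*L1*L2)
cos(theta2) = (24.01 - 23.04 - 16.81) / 39.36
cos(theta2) = -0.402439
theta2 = 113.7307 degrees


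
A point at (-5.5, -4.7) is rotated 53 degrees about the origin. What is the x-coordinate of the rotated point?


x' = x*cos(theta) - y*sin(theta)
cos(53 deg) = 0.6018, sin(53 deg) = 0.7986
x' = -5.5 * 0.6018 - -4.7 * 0.7986
= -3.31 - -3.7536
= 0.4436


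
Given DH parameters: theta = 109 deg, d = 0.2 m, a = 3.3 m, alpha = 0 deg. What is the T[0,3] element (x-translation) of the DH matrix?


T[0,3] = a * cos(theta)
= 3.3 * cos(109 deg)
= 3.3 * -0.3256
= -1.0744


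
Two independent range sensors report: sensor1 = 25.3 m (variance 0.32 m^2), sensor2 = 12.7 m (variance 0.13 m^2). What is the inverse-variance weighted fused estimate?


w1 = (1/var1) / (1/var1 + 1/var2)
   = 3.125 / (3.125 + 7.6923) = 0.2889
w2 = 1 - w1 = 0.7111
fused = w1*s1 + w2*s2 = 7.3089 + 9.0311
= 16.34 m


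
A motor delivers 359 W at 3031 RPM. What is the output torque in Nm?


omega = 3031 * 2*pi/60 = 317.4056 rad/s
tau = P / omega = 359 / 317.4056
= 1.131 Nm


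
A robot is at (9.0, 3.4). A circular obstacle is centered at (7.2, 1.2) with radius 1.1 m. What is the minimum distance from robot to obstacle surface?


center_dist = sqrt((9.0-7.2)^2 + (3.4-1.2)^2)
= sqrt(3.24 + 4.84)
= 2.8425
min_dist = center_dist - radius = 2.8425 - 1.1 = 1.7425 m


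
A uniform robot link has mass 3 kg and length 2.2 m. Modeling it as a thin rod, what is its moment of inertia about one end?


I = (1/3) * m * L^2
= (1/3) * 3 * 2.2^2
= 0.333333 * 3 * 4.84
= 4.84 kg*m^2


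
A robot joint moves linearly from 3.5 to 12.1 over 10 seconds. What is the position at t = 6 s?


s = t/T = 6/10 = 0.6
p(t) = p0 + (pf-p0)*s
= 3.5 + (12.1 - 3.5) * 0.6
= 8.66


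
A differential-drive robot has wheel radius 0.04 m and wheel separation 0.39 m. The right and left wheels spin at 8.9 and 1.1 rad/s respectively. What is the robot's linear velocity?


vR = r*wR = 0.04*8.9 = 0.356 m/s
vL = r*wL = 0.04*1.1 = 0.044 m/s
v = (vR+vL)/2 = 0.2 m/s
omega = (vR-vL)/L = 0.8 rad/s
linear velocity = 0.2 m/s


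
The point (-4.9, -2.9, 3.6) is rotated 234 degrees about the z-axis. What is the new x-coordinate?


Rotation about z-axis: x' = x*cos(theta) - y*sin(theta)
= -4.9 * -0.5878 - -2.9 * -0.809
= 0.534


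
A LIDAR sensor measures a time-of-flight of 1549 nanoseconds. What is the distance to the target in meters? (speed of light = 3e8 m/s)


tof = 1549 ns = 1.549e-06 s
dist = c * tof / 2
= 3e8 * 1.549e-06 / 2
= 232.35 m


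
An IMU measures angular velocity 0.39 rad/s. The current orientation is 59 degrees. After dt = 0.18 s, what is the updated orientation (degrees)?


delta_theta = w * dt = 0.39 * 0.18 = 0.0702 rad
= 4.0222 deg
theta_new = 59 + 4.0222 = 63.0222 deg


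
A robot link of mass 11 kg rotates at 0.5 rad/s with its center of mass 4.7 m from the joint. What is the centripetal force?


F = m * omega^2 * r
= 11 * 0.5^2 * 4.7
= 11 * 0.25 * 4.7
= 12.925 N


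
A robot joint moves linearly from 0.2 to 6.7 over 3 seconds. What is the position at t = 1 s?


s = t/T = 1/3 = 0.3333
p(t) = p0 + (pf-p0)*s
= 0.2 + (6.7 - 0.2) * 0.3333
= 2.3667


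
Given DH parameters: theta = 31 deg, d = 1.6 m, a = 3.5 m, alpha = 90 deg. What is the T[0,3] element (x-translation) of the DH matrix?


T[0,3] = a * cos(theta)
= 3.5 * cos(31 deg)
= 3.5 * 0.8572
= 3.0001


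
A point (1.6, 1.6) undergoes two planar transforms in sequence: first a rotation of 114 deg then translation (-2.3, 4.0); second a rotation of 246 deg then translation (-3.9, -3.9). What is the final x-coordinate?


After transform 1:
x1 = cos(114)*1.6 - sin(114)*1.6 + -2.3 = -4.4125
y1 = sin(114)*1.6 + cos(114)*1.6 + 4.0 = 4.8109
After transform 2:
x2 = cos(246)*-4.4125 - sin(246)*4.8109 + -3.9
= 2.2897


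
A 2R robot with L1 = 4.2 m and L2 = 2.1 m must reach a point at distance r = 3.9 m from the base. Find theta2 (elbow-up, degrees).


cos(theta2) = (r^2 - L1^2 - L2^2) / (2*L1*L2)
cos(theta2) = (15.21 - 17.64 - 4.41) / 17.64
cos(theta2) = -0.387755
theta2 = 112.8149 degrees


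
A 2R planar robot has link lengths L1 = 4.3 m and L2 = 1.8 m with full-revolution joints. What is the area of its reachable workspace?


r_max = L1 + L2 = 6.1 m
r_min = |L1 - L2| = 2.5 m
Area = pi*(r_max^2 - r_min^2)
= pi*(37.21 - 6.25)
= pi * 30.96
= 97.2637 m^2


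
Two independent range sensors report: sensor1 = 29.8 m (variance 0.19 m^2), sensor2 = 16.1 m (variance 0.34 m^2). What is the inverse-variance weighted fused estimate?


w1 = (1/var1) / (1/var1 + 1/var2)
   = 5.2632 / (5.2632 + 2.9412) = 0.6415
w2 = 1 - w1 = 0.3585
fused = w1*s1 + w2*s2 = 19.117 + 5.7717
= 24.8887 m


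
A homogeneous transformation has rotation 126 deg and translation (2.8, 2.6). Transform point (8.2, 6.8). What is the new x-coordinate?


x' = cos(theta)*px - sin(theta)*py + tx
= -0.5878*8.2 - 0.809*6.8 + 2.8
= -7.5212


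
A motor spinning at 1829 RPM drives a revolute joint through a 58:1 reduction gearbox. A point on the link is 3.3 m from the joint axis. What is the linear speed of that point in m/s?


omega_motor = 1829 * 2*pi/60 = 191.5324 rad/s
omega_joint = omega_motor / 58 = 3.3023 rad/s
v = omega_joint * r = 3.3023 * 3.3
= 10.8975 m/s


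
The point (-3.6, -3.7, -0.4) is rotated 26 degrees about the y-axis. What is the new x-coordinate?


Rotation about y-axis: x' = x*cos(theta) + z*sin(theta)
= -3.6 * 0.8988 + -0.4 * 0.4384
= -3.411


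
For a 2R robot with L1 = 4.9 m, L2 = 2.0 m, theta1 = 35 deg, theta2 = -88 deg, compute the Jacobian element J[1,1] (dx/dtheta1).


J[1,1] = -L1*sin(t1) - L2*sin(t1+t2)
= -4.9*sin(35) - 2.0*sin(-53)
= -1.2133


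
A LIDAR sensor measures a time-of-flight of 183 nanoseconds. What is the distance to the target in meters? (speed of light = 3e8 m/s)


tof = 183 ns = 1.83e-07 s
dist = c * tof / 2
= 3e8 * 1.83e-07 / 2
= 27.45 m


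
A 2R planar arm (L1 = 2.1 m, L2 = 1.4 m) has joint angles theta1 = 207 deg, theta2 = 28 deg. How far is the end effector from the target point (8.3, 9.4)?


End effector via forward kinematics:
x = L1*cos(t1) + L2*cos(t1+t2) = -2.6741
y = L1*sin(t1) + L2*sin(t1+t2) = -2.1002
Distance to target:
d = sqrt((8.3 - -2.6741)^2 + (9.4 - -2.1002)^2)
= sqrt(120.4313 + 132.2544)
= 15.8961 m


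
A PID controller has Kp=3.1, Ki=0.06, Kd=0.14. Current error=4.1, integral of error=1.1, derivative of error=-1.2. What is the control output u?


u = Kp*e + Ki*int(e) + Kd*de/dt
= 3.1*4.1 + 0.06*1.1 + 0.14*(-1.2)
= 12.71 + 0.066 + -0.168
= 12.608


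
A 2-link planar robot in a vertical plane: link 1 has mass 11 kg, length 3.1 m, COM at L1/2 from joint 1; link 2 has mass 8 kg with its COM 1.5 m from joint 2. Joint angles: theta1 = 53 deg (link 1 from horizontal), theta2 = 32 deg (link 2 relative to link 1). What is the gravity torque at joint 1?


Horizontal distance from joint 1 to link-1 COM:
  x_c1 = (L1/2)*cos(t1) = 1.55 * 0.6018 = 0.9328 m
Horizontal distance from joint 1 to link-2 COM:
  x_c2 = L1*cos(t1) + Lc2*cos(t1+t2)
       = 3.1*0.6018 + 1.5*0.0872 = 1.9964 m
tau1 = m1*g*x_c1 + m2*g*x_c2
     = 11*9.81*0.9328 + 8*9.81*1.9964
     = 100.6599 + 156.6743
     = 257.3342 Nm


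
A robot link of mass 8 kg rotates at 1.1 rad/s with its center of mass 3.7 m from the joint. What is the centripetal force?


F = m * omega^2 * r
= 8 * 1.1^2 * 3.7
= 8 * 1.21 * 3.7
= 35.816 N


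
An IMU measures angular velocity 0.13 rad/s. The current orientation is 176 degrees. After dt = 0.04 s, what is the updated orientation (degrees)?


delta_theta = w * dt = 0.13 * 0.04 = 0.0052 rad
= 0.2979 deg
theta_new = 176 + 0.2979 = 176.2979 deg


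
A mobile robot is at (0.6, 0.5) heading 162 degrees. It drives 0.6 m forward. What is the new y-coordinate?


y_new = y0 + d*sin(theta)
= 0.5 + 0.6*sin(162)
= 0.5 + 0.1854
= 0.6854


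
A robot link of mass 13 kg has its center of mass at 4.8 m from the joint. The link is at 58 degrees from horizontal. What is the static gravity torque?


tau = m*g*L*cos(angle)
= 13 * 9.81 * 4.8 * cos(58 deg)
= 13 * 9.81 * 4.8 * 0.5299
= 324.3869 Nm


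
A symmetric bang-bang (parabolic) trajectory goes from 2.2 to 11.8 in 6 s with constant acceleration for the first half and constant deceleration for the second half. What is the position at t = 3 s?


Symmetric rest-to-rest: each phase covers (pf-p0)/2 in time T/2. 0.5*a*(T/2)^2 = (pf-p0)/2 => a = 4*(pf-p0)/T^2
a = 4*(11.8-2.2)/6^2 = 1.0667
t = 3 is in the acceleration phase (t <= T/2).
p = p0 + 0.5*a*t^2 = 2.2 + 0.5*1.0667*3^2
= 7.0


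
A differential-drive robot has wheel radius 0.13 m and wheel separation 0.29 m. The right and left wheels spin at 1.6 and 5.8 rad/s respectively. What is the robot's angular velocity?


vR = r*wR = 0.13*1.6 = 0.208 m/s
vL = r*wL = 0.13*5.8 = 0.754 m/s
v = (vR+vL)/2 = 0.481 m/s
omega = (vR-vL)/L = -1.8828 rad/s
angular velocity = -1.8828 rad/s


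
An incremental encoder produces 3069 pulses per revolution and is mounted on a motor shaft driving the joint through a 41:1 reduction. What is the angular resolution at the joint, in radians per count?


counts per rev = 3069
effective counts at joint = 3069 * 41 = 125829
resolution = 2*pi / 125829
= 4.9934e-05 rad/count


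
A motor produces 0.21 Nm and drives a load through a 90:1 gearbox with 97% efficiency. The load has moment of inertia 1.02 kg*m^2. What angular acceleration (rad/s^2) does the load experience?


tau_out = tau_motor * N * eta
= 0.21 * 90 * 0.97 = 18.333 Nm
alpha = tau_out / I = 18.333 / 1.02
= 17.9735 rad/s^2


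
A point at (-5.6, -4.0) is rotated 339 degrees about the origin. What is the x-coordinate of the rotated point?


x' = x*cos(theta) - y*sin(theta)
cos(339 deg) = 0.9336, sin(339 deg) = -0.3584
x' = -5.6 * 0.9336 - -4.0 * -0.3584
= -5.2281 - 1.4335
= -6.6615


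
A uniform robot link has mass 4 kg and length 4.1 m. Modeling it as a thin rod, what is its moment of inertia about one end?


I = (1/3) * m * L^2
= (1/3) * 4 * 4.1^2
= 0.333333 * 4 * 16.81
= 22.4133 kg*m^2


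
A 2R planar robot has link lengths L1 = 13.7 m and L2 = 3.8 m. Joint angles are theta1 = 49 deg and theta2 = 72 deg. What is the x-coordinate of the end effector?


Convert angles to radians: theta1 = 0.8552, theta2 = 1.2566
x = L1*cos(theta1) + L2*cos(theta1+theta2)
x = 8.988 + -1.9571
x = 7.0309


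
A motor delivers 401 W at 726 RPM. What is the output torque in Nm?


omega = 726 * 2*pi/60 = 76.0265 rad/s
tau = P / omega = 401 / 76.0265
= 5.2745 Nm


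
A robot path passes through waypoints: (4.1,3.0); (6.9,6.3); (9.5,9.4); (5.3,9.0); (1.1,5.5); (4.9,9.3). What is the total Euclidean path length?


Segment lengths:
  seg1 = sqrt((2.8)^2 + (3.3)^2) = 4.3278
  seg2 = sqrt((2.6)^2 + (3.1)^2) = 4.046
  seg3 = sqrt((-4.2)^2 + (-0.4)^2) = 4.219
  seg4 = sqrt((-4.2)^2 + (-3.5)^2) = 5.4672
  seg5 = sqrt((3.8)^2 + (3.8)^2) = 5.374
Total = 23.434


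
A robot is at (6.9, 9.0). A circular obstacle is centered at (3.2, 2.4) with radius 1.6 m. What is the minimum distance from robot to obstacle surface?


center_dist = sqrt((6.9-3.2)^2 + (9.0-2.4)^2)
= sqrt(13.69 + 43.56)
= 7.5664
min_dist = center_dist - radius = 7.5664 - 1.6 = 5.9664 m


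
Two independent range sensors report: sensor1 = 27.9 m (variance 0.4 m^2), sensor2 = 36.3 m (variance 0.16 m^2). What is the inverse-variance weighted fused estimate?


w1 = (1/var1) / (1/var1 + 1/var2)
   = 2.5 / (2.5 + 6.25) = 0.2857
w2 = 1 - w1 = 0.7143
fused = w1*s1 + w2*s2 = 7.9714 + 25.9286
= 33.9 m


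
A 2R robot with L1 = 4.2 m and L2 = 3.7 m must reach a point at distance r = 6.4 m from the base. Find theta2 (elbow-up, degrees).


cos(theta2) = (r^2 - L1^2 - L2^2) / (2*L1*L2)
cos(theta2) = (40.96 - 17.64 - 13.69) / 31.08
cos(theta2) = 0.309846
theta2 = 71.9501 degrees


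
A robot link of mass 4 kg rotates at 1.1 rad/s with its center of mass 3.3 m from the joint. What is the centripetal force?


F = m * omega^2 * r
= 4 * 1.1^2 * 3.3
= 4 * 1.21 * 3.3
= 15.972 N


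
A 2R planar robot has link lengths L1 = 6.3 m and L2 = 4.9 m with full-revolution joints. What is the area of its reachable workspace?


r_max = L1 + L2 = 11.2 m
r_min = |L1 - L2| = 1.4 m
Area = pi*(r_max^2 - r_min^2)
= pi*(125.44 - 1.96)
= pi * 123.48
= 387.9239 m^2


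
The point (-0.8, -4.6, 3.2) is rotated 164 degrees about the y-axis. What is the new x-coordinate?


Rotation about y-axis: x' = x*cos(theta) + z*sin(theta)
= -0.8 * -0.9613 + 3.2 * 0.2756
= 1.651


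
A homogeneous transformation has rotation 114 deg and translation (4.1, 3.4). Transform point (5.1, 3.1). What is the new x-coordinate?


x' = cos(theta)*px - sin(theta)*py + tx
= -0.4067*5.1 - 0.9135*3.1 + 4.1
= -0.8063


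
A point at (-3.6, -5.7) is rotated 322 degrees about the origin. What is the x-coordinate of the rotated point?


x' = x*cos(theta) - y*sin(theta)
cos(322 deg) = 0.788, sin(322 deg) = -0.6157
x' = -3.6 * 0.788 - -5.7 * -0.6157
= -2.8368 - 3.5093
= -6.3461


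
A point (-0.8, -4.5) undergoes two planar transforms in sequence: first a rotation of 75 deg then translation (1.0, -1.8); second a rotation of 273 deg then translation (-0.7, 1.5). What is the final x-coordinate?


After transform 1:
x1 = cos(75)*-0.8 - sin(75)*-4.5 + 1.0 = 5.1396
y1 = sin(75)*-0.8 + cos(75)*-4.5 + -1.8 = -3.7374
After transform 2:
x2 = cos(273)*5.1396 - sin(273)*-3.7374 + -0.7
= -4.1633


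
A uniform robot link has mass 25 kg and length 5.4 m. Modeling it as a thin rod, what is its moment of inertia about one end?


I = (1/3) * m * L^2
= (1/3) * 25 * 5.4^2
= 0.333333 * 25 * 29.16
= 243.0 kg*m^2


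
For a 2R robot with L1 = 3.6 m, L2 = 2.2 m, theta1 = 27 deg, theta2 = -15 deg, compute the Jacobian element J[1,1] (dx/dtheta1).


J[1,1] = -L1*sin(t1) - L2*sin(t1+t2)
= -3.6*sin(27) - 2.2*sin(12)
= -2.0918


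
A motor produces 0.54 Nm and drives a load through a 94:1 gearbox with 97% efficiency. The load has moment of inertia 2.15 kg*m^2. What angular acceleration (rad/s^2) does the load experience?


tau_out = tau_motor * N * eta
= 0.54 * 94 * 0.97 = 49.2372 Nm
alpha = tau_out / I = 49.2372 / 2.15
= 22.901 rad/s^2


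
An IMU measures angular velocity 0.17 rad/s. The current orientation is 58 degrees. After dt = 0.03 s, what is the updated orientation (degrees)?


delta_theta = w * dt = 0.17 * 0.03 = 0.0051 rad
= 0.2922 deg
theta_new = 58 + 0.2922 = 58.2922 deg


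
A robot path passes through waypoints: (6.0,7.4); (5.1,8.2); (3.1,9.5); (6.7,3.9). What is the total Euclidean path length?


Segment lengths:
  seg1 = sqrt((-0.9)^2 + (0.8)^2) = 1.2042
  seg2 = sqrt((-2.0)^2 + (1.3)^2) = 2.3854
  seg3 = sqrt((3.6)^2 + (-5.6)^2) = 6.6573
Total = 10.2469


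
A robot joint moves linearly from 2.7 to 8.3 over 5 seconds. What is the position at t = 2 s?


s = t/T = 2/5 = 0.4
p(t) = p0 + (pf-p0)*s
= 2.7 + (8.3 - 2.7) * 0.4
= 4.94


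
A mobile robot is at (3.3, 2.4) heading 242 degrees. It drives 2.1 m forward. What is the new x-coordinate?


x_new = x0 + d*cos(theta)
= 3.3 + 2.1*cos(242)
= 3.3 + -0.9859
= 2.3141


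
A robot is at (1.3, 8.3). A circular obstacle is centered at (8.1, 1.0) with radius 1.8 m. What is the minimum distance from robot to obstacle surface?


center_dist = sqrt((1.3-8.1)^2 + (8.3-1.0)^2)
= sqrt(46.24 + 53.29)
= 9.9765
min_dist = center_dist - radius = 9.9765 - 1.8 = 8.1765 m


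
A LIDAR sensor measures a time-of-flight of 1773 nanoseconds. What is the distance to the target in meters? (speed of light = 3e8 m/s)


tof = 1773 ns = 1.773e-06 s
dist = c * tof / 2
= 3e8 * 1.773e-06 / 2
= 265.95 m


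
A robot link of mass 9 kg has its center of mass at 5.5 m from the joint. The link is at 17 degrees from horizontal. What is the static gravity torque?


tau = m*g*L*cos(angle)
= 9 * 9.81 * 5.5 * cos(17 deg)
= 9 * 9.81 * 5.5 * 0.9563
= 464.3768 Nm


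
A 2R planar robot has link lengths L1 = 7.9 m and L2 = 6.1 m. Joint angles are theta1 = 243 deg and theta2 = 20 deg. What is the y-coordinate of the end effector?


Convert angles to radians: theta1 = 4.2412, theta2 = 0.3491
y = L1*sin(theta1) + L2*sin(theta1+theta2)
y = -7.039 + -6.0545
y = -13.0935


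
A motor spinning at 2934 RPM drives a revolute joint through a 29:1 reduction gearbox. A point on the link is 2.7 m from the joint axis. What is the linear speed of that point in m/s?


omega_motor = 2934 * 2*pi/60 = 307.2478 rad/s
omega_joint = omega_motor / 29 = 10.5948 rad/s
v = omega_joint * r = 10.5948 * 2.7
= 28.6058 m/s


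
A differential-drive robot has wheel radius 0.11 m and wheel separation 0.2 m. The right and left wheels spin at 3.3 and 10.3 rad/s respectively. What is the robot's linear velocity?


vR = r*wR = 0.11*3.3 = 0.363 m/s
vL = r*wL = 0.11*10.3 = 1.133 m/s
v = (vR+vL)/2 = 0.748 m/s
omega = (vR-vL)/L = -3.85 rad/s
linear velocity = 0.748 m/s


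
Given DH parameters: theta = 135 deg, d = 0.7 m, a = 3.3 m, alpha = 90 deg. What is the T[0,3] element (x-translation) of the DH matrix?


T[0,3] = a * cos(theta)
= 3.3 * cos(135 deg)
= 3.3 * -0.7071
= -2.3335


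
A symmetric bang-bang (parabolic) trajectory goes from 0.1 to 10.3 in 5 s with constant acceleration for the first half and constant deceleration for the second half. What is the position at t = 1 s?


Symmetric rest-to-rest: each phase covers (pf-p0)/2 in time T/2. 0.5*a*(T/2)^2 = (pf-p0)/2 => a = 4*(pf-p0)/T^2
a = 4*(10.3-0.1)/5^2 = 1.632
t = 1 is in the acceleration phase (t <= T/2).
p = p0 + 0.5*a*t^2 = 0.1 + 0.5*1.632*1^2
= 0.916


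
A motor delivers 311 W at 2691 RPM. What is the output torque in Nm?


omega = 2691 * 2*pi/60 = 281.8009 rad/s
tau = P / omega = 311 / 281.8009
= 1.1036 Nm


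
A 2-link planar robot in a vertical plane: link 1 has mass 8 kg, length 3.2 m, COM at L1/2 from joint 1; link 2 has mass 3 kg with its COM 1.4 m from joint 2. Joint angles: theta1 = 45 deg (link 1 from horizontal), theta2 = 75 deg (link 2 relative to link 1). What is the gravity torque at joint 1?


Horizontal distance from joint 1 to link-1 COM:
  x_c1 = (L1/2)*cos(t1) = 1.6 * 0.7071 = 1.1314 m
Horizontal distance from joint 1 to link-2 COM:
  x_c2 = L1*cos(t1) + Lc2*cos(t1+t2)
       = 3.2*0.7071 + 1.4*-0.5 = 1.5627 m
tau1 = m1*g*x_c1 + m2*g*x_c2
     = 8*9.81*1.1314 + 3*9.81*1.5627
     = 88.79 + 45.9915
     = 134.7815 Nm


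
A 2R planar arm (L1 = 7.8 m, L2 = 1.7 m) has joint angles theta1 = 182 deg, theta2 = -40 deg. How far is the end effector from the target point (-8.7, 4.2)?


End effector via forward kinematics:
x = L1*cos(t1) + L2*cos(t1+t2) = -9.1349
y = L1*sin(t1) + L2*sin(t1+t2) = 0.7744
Distance to target:
d = sqrt((-8.7 - -9.1349)^2 + (4.2 - 0.7744)^2)
= sqrt(0.1891 + 11.7347)
= 3.4531 m


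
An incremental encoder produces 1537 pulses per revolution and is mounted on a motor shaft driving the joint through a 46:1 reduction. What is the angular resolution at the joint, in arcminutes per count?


counts per rev = 1537
effective counts at joint = 1537 * 46 = 70702
resolution = 360*60 / 70702
= 0.3055 arcmin/count


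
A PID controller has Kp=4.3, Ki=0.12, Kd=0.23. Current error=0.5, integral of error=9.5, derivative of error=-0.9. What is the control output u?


u = Kp*e + Ki*int(e) + Kd*de/dt
= 4.3*0.5 + 0.12*9.5 + 0.23*(-0.9)
= 2.15 + 1.14 + -0.207
= 3.083


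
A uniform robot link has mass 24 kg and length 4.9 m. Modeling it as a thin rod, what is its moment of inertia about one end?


I = (1/3) * m * L^2
= (1/3) * 24 * 4.9^2
= 0.333333 * 24 * 24.01
= 192.08 kg*m^2


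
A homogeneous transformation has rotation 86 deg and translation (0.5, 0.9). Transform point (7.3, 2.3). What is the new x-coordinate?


x' = cos(theta)*px - sin(theta)*py + tx
= 0.0698*7.3 - 0.9976*2.3 + 0.5
= -1.2852


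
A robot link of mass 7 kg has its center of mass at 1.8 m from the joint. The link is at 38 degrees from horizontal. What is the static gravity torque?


tau = m*g*L*cos(angle)
= 7 * 9.81 * 1.8 * cos(38 deg)
= 7 * 9.81 * 1.8 * 0.788
= 97.4029 Nm


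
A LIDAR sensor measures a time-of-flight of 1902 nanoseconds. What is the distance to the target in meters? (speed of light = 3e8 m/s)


tof = 1902 ns = 1.902e-06 s
dist = c * tof / 2
= 3e8 * 1.902e-06 / 2
= 285.3 m


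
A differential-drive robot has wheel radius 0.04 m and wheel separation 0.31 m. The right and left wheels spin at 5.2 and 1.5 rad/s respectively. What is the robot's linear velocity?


vR = r*wR = 0.04*5.2 = 0.208 m/s
vL = r*wL = 0.04*1.5 = 0.06 m/s
v = (vR+vL)/2 = 0.134 m/s
omega = (vR-vL)/L = 0.4774 rad/s
linear velocity = 0.134 m/s


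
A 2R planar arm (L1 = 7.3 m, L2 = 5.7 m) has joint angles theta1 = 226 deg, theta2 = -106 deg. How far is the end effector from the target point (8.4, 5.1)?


End effector via forward kinematics:
x = L1*cos(t1) + L2*cos(t1+t2) = -7.921
y = L1*sin(t1) + L2*sin(t1+t2) = -0.3148
Distance to target:
d = sqrt((8.4 - -7.921)^2 + (5.1 - -0.3148)^2)
= sqrt(266.3752 + 29.3204)
= 17.1958 m


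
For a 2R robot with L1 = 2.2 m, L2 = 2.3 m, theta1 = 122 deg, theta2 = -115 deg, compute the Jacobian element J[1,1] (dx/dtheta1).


J[1,1] = -L1*sin(t1) - L2*sin(t1+t2)
= -2.2*sin(122) - 2.3*sin(7)
= -2.146


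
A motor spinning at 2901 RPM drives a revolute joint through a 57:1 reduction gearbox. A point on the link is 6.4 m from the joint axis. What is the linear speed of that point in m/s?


omega_motor = 2901 * 2*pi/60 = 303.792 rad/s
omega_joint = omega_motor / 57 = 5.3297 rad/s
v = omega_joint * r = 5.3297 * 6.4
= 34.11 m/s


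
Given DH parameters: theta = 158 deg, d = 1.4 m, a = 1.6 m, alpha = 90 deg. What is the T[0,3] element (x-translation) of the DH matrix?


T[0,3] = a * cos(theta)
= 1.6 * cos(158 deg)
= 1.6 * -0.9272
= -1.4835


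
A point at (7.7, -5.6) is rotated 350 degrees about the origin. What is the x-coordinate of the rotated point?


x' = x*cos(theta) - y*sin(theta)
cos(350 deg) = 0.9848, sin(350 deg) = -0.1736
x' = 7.7 * 0.9848 - -5.6 * -0.1736
= 7.583 - 0.9724
= 6.6106


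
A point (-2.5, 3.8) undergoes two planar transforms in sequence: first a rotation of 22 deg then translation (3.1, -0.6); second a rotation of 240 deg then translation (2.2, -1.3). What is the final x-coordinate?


After transform 1:
x1 = cos(22)*-2.5 - sin(22)*3.8 + 3.1 = -0.6415
y1 = sin(22)*-2.5 + cos(22)*3.8 + -0.6 = 1.9868
After transform 2:
x2 = cos(240)*-0.6415 - sin(240)*1.9868 + 2.2
= 4.2413


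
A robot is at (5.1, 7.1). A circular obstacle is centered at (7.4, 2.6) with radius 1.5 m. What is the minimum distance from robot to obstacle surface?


center_dist = sqrt((5.1-7.4)^2 + (7.1-2.6)^2)
= sqrt(5.29 + 20.25)
= 5.0537
min_dist = center_dist - radius = 5.0537 - 1.5 = 3.5537 m


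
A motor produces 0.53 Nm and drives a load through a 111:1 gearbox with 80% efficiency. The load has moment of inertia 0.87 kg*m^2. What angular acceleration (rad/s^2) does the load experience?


tau_out = tau_motor * N * eta
= 0.53 * 111 * 0.8 = 47.064 Nm
alpha = tau_out / I = 47.064 / 0.87
= 54.0966 rad/s^2


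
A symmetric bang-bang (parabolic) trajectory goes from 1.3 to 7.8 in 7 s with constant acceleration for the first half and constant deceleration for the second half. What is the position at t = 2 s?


Symmetric rest-to-rest: each phase covers (pf-p0)/2 in time T/2. 0.5*a*(T/2)^2 = (pf-p0)/2 => a = 4*(pf-p0)/T^2
a = 4*(7.8-1.3)/7^2 = 0.5306
t = 2 is in the acceleration phase (t <= T/2).
p = p0 + 0.5*a*t^2 = 1.3 + 0.5*0.5306*2^2
= 2.3612


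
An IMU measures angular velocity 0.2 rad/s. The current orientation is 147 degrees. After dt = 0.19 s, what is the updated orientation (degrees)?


delta_theta = w * dt = 0.2 * 0.19 = 0.038 rad
= 2.1772 deg
theta_new = 147 + 2.1772 = 149.1772 deg


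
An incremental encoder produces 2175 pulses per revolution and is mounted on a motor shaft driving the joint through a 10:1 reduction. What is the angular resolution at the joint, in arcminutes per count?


counts per rev = 2175
effective counts at joint = 2175 * 10 = 21750
resolution = 360*60 / 21750
= 0.9931 arcmin/count


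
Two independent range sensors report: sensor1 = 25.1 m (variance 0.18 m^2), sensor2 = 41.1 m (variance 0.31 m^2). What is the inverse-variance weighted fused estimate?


w1 = (1/var1) / (1/var1 + 1/var2)
   = 5.5556 / (5.5556 + 3.2258) = 0.6327
w2 = 1 - w1 = 0.3673
fused = w1*s1 + w2*s2 = 15.8796 + 15.098
= 30.9776 m


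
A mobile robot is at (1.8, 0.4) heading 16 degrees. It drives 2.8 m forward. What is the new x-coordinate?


x_new = x0 + d*cos(theta)
= 1.8 + 2.8*cos(16)
= 1.8 + 2.6915
= 4.4915


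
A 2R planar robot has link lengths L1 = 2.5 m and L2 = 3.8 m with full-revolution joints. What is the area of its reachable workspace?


r_max = L1 + L2 = 6.3 m
r_min = |L1 - L2| = 1.3 m
Area = pi*(r_max^2 - r_min^2)
= pi*(39.69 - 1.69)
= pi * 38.0
= 119.3805 m^2


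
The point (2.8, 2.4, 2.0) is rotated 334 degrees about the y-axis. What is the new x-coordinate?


Rotation about y-axis: x' = x*cos(theta) + z*sin(theta)
= 2.8 * 0.8988 + 2.0 * -0.4384
= 1.6399


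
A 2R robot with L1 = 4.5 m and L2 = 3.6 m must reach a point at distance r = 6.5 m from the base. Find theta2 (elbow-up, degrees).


cos(theta2) = (r^2 - L1^2 - L2^2) / (2*L1*L2)
cos(theta2) = (42.25 - 20.25 - 12.96) / 32.4
cos(theta2) = 0.279012
theta2 = 73.7987 degrees


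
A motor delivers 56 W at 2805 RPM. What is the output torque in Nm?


omega = 2805 * 2*pi/60 = 293.7389 rad/s
tau = P / omega = 56 / 293.7389
= 0.1906 Nm


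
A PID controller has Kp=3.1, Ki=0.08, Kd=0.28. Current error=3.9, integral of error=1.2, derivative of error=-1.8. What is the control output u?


u = Kp*e + Ki*int(e) + Kd*de/dt
= 3.1*3.9 + 0.08*1.2 + 0.28*(-1.8)
= 12.09 + 0.096 + -0.504
= 11.682


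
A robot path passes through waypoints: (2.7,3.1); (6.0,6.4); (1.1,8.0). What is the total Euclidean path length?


Segment lengths:
  seg1 = sqrt((3.3)^2 + (3.3)^2) = 4.6669
  seg2 = sqrt((-4.9)^2 + (1.6)^2) = 5.1546
Total = 9.8215


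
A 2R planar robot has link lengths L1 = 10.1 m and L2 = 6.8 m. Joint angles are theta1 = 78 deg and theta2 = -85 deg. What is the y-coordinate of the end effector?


Convert angles to radians: theta1 = 1.3614, theta2 = -1.4835
y = L1*sin(theta1) + L2*sin(theta1+theta2)
y = 9.8793 + -0.8287
y = 9.0506


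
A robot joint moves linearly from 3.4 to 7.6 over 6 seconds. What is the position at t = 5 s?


s = t/T = 5/6 = 0.8333
p(t) = p0 + (pf-p0)*s
= 3.4 + (7.6 - 3.4) * 0.8333
= 6.9


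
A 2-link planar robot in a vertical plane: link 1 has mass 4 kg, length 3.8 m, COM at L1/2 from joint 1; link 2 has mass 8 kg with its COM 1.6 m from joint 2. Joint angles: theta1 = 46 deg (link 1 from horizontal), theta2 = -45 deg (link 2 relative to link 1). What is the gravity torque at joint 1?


Horizontal distance from joint 1 to link-1 COM:
  x_c1 = (L1/2)*cos(t1) = 1.9 * 0.6947 = 1.3199 m
Horizontal distance from joint 1 to link-2 COM:
  x_c2 = L1*cos(t1) + Lc2*cos(t1+t2)
       = 3.8*0.6947 + 1.6*0.9998 = 4.2395 m
tau1 = m1*g*x_c1 + m2*g*x_c2
     = 4*9.81*1.3199 + 8*9.81*4.2395
     = 51.7909 + 332.7127
     = 384.5036 Nm


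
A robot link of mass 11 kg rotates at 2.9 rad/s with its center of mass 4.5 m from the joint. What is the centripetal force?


F = m * omega^2 * r
= 11 * 2.9^2 * 4.5
= 11 * 8.41 * 4.5
= 416.295 N


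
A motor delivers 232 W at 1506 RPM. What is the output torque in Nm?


omega = 1506 * 2*pi/60 = 157.708 rad/s
tau = P / omega = 232 / 157.708
= 1.4711 Nm


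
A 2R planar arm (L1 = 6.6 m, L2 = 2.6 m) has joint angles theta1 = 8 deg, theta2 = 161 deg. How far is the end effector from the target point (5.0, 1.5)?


End effector via forward kinematics:
x = L1*cos(t1) + L2*cos(t1+t2) = 3.9835
y = L1*sin(t1) + L2*sin(t1+t2) = 1.4146
Distance to target:
d = sqrt((5.0 - 3.9835)^2 + (1.5 - 1.4146)^2)
= sqrt(1.0332 + 0.0073)
= 1.02 m


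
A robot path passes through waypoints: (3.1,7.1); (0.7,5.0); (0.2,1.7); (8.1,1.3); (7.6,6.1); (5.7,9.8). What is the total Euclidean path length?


Segment lengths:
  seg1 = sqrt((-2.4)^2 + (-2.1)^2) = 3.189
  seg2 = sqrt((-0.5)^2 + (-3.3)^2) = 3.3377
  seg3 = sqrt((7.9)^2 + (-0.4)^2) = 7.9101
  seg4 = sqrt((-0.5)^2 + (4.8)^2) = 4.826
  seg5 = sqrt((-1.9)^2 + (3.7)^2) = 4.1593
Total = 23.4221


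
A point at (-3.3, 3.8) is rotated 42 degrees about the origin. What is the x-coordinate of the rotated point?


x' = x*cos(theta) - y*sin(theta)
cos(42 deg) = 0.7431, sin(42 deg) = 0.6691
x' = -3.3 * 0.7431 - 3.8 * 0.6691
= -2.4524 - 2.5427
= -4.9951


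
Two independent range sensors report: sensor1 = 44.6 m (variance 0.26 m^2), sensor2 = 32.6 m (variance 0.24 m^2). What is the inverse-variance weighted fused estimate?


w1 = (1/var1) / (1/var1 + 1/var2)
   = 3.8462 / (3.8462 + 4.1667) = 0.48
w2 = 1 - w1 = 0.52
fused = w1*s1 + w2*s2 = 21.408 + 16.952
= 38.36 m


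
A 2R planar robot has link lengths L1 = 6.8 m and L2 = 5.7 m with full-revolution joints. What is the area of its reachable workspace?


r_max = L1 + L2 = 12.5 m
r_min = |L1 - L2| = 1.1 m
Area = pi*(r_max^2 - r_min^2)
= pi*(156.25 - 1.21)
= pi * 155.04
= 487.0725 m^2


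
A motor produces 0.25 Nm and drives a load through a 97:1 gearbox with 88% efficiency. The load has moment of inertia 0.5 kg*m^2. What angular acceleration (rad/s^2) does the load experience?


tau_out = tau_motor * N * eta
= 0.25 * 97 * 0.88 = 21.34 Nm
alpha = tau_out / I = 21.34 / 0.5
= 42.68 rad/s^2


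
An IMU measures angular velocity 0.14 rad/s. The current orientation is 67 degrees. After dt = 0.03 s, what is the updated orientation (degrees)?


delta_theta = w * dt = 0.14 * 0.03 = 0.0042 rad
= 0.2406 deg
theta_new = 67 + 0.2406 = 67.2406 deg


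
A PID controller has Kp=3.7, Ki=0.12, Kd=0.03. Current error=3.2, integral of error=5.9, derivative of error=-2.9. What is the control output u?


u = Kp*e + Ki*int(e) + Kd*de/dt
= 3.7*3.2 + 0.12*5.9 + 0.03*(-2.9)
= 11.84 + 0.708 + -0.087
= 12.461


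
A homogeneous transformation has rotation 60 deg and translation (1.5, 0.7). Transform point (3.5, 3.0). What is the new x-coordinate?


x' = cos(theta)*px - sin(theta)*py + tx
= 0.5*3.5 - 0.866*3.0 + 1.5
= 0.6519


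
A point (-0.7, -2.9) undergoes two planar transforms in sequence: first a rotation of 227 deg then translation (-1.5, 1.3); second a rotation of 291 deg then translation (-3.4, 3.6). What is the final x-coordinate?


After transform 1:
x1 = cos(227)*-0.7 - sin(227)*-2.9 + -1.5 = -3.1435
y1 = sin(227)*-0.7 + cos(227)*-2.9 + 1.3 = 3.7897
After transform 2:
x2 = cos(291)*-3.1435 - sin(291)*3.7897 + -3.4
= -0.9885


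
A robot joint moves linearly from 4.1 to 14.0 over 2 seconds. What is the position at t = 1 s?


s = t/T = 1/2 = 0.5
p(t) = p0 + (pf-p0)*s
= 4.1 + (14.0 - 4.1) * 0.5
= 9.05


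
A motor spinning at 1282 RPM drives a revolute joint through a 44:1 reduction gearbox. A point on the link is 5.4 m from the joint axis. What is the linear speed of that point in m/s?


omega_motor = 1282 * 2*pi/60 = 134.2507 rad/s
omega_joint = omega_motor / 44 = 3.0512 rad/s
v = omega_joint * r = 3.0512 * 5.4
= 16.4762 m/s


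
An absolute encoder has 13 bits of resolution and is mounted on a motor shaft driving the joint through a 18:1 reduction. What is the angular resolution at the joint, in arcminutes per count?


counts = 2^13 = 8192
effective counts at joint = 8192 * 18 = 147456
resolution = 360*60 / 147456
= 0.1465 arcmin/count


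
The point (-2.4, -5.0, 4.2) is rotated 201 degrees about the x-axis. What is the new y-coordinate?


Rotation about x-axis: y' = y*cos(theta) - z*sin(theta)
= -5.0 * -0.9336 - 4.2 * -0.3584
= 6.173


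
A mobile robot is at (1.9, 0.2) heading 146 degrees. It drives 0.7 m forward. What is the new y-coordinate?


y_new = y0 + d*sin(theta)
= 0.2 + 0.7*sin(146)
= 0.2 + 0.3914
= 0.5914


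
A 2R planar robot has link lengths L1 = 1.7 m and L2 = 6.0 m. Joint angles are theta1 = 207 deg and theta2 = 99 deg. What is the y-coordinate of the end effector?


Convert angles to radians: theta1 = 3.6128, theta2 = 1.7279
y = L1*sin(theta1) + L2*sin(theta1+theta2)
y = -0.7718 + -4.8541
y = -5.6259


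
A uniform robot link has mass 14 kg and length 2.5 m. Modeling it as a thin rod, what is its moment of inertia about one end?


I = (1/3) * m * L^2
= (1/3) * 14 * 2.5^2
= 0.333333 * 14 * 6.25
= 29.1667 kg*m^2


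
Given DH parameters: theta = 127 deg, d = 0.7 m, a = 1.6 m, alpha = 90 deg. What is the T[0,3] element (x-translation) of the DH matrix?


T[0,3] = a * cos(theta)
= 1.6 * cos(127 deg)
= 1.6 * -0.6018
= -0.9629


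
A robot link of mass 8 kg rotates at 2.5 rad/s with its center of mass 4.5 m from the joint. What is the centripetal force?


F = m * omega^2 * r
= 8 * 2.5^2 * 4.5
= 8 * 6.25 * 4.5
= 225.0 N


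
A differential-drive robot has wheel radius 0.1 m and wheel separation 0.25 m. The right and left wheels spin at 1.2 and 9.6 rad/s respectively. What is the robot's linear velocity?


vR = r*wR = 0.1*1.2 = 0.12 m/s
vL = r*wL = 0.1*9.6 = 0.96 m/s
v = (vR+vL)/2 = 0.54 m/s
omega = (vR-vL)/L = -3.36 rad/s
linear velocity = 0.54 m/s


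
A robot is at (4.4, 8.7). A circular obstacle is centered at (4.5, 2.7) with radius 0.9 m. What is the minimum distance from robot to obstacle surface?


center_dist = sqrt((4.4-4.5)^2 + (8.7-2.7)^2)
= sqrt(0.01 + 36.0)
= 6.0008
min_dist = center_dist - radius = 6.0008 - 0.9 = 5.1008 m
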